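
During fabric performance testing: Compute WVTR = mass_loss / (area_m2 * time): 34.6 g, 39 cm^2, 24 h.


Formula: WVTR = mass_loss / (area * time)
Step 1: Convert area: 39 cm^2 = 0.0039 m^2
Step 2: WVTR = 34.6 g / (0.0039 m^2 * 24 h)
Step 3: WVTR = 34.6 / 0.0936 = 369.7 g/m^2/h

369.7 g/m^2/h


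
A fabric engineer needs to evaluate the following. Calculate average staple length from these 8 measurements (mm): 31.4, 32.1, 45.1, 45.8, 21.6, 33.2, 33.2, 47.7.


Formula: Mean = sum of lengths / count
Sum = 31.4 + 32.1 + 45.1 + 45.8 + 21.6 + 33.2 + 33.2 + 47.7
Sum = 290.1 mm
Mean = 290.1 / 8 = 36.26 mm

36.26 mm


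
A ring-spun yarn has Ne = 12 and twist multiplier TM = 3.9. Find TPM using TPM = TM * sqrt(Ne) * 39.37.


Formula: TPM = TM * sqrt(Ne) * 39.37
Step 1: sqrt(Ne) = sqrt(12) = 3.4641
Step 2: TM * sqrt(Ne) = 3.9 * 3.4641 = 13.51
Step 3: TPM = 13.51 * 39.37 = 532 twists/m

532 twists/m


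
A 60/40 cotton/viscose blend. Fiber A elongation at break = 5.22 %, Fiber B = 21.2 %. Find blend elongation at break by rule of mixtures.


Formula: Blend property = (fraction_A * property_A) + (fraction_B * property_B)
Step 1: Contribution A = 60/100 * 5.22 % = 3.132 %
Step 2: Contribution B = 40/100 * 21.2 % = 8.48 %
Step 3: Blend elongation at break = 3.132 + 8.48 = 11.612 %

11.612 %


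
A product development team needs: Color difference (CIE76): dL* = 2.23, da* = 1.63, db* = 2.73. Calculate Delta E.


Formula: Delta E = sqrt(dL*^2 + da*^2 + db*^2)
Step 1: dL*^2 = 2.23^2 = 4.9729
Step 2: da*^2 = 1.63^2 = 2.6569
Step 3: db*^2 = 2.73^2 = 7.4529
Step 4: Sum = 4.9729 + 2.6569 + 7.4529 = 15.0827
Step 5: Delta E = sqrt(15.0827) = 3.88

3.88 Delta E


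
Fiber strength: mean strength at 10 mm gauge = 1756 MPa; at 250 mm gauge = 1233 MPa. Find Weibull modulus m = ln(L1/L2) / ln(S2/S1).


Formula: m = ln(L1/L2) / ln(S2/S1)
Step 1: ln(L1/L2) = ln(10/250) = -3.21888
Step 2: S2/S1 = 1233/1756 = 0.70216
Step 3: ln(S2/S1) = ln(0.70216) = -0.35359
Step 4: m = -3.21888 / -0.35359 = 9.10

9.10 (Weibull m)


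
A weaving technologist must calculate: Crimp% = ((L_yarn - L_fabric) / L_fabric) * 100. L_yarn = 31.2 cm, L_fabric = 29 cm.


Formula: Crimp% = ((L_yarn - L_fabric) / L_fabric) * 100
Step 1: Extension = 31.2 - 29 = 2.2 cm
Step 2: Crimp% = (2.2 / 29) * 100
Step 3: Crimp% = 0.075862 * 100 = 7.5862% ≈ 7.6%

7.6%


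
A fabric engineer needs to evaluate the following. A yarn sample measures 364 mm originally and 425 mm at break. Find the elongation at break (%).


Formula: Elongation (%) = ((L_break - L0) / L0) * 100
Step 1: Extension = 425 - 364 = 61 mm
Step 2: Elongation = (61 / 364) * 100
Step 3: Elongation = 0.167582 * 100 = 16.7582% ≈ 16.8%

16.8%


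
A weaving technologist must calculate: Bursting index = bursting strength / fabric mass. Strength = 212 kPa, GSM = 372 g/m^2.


Formula: Bursting Index = Bursting Strength / Fabric GSM
BI = 212 kPa / 372 g/m^2
BI = 0.570 kPa/(g/m^2)

0.570 kPa/(g/m^2)


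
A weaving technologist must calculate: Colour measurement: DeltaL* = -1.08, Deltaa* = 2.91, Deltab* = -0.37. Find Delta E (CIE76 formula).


Formula: Delta E = sqrt(dL*^2 + da*^2 + db*^2)
Step 1: dL*^2 = (-1.08)^2 = 1.1664
Step 2: da*^2 = 2.91^2 = 8.4681
Step 3: db*^2 = (-0.37)^2 = 0.1369
Step 4: Sum = 1.1664 + 8.4681 + 0.1369 = 9.7714
Step 5: Delta E = sqrt(9.7714) = 3.13

3.13 Delta E


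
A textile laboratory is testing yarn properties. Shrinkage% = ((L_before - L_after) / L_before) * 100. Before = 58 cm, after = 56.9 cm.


Formula: Shrinkage% = ((L_before - L_after) / L_before) * 100
Step 1: Shrinkage = 58 - 56.9 = 1.1 cm
Step 2: Shrinkage% = (1.1 / 58) * 100
Step 3: Shrinkage% = 0.018966 * 100 = 1.8966% ≈ 1.9%

1.9%


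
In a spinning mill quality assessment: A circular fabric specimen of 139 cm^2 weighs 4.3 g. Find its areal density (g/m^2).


Formula: GSM = mass_g / area_m2
Step 1: Convert area: 139 cm^2 = 139 / 10000 = 0.0139 m^2
Step 2: GSM = 4.3 g / 0.0139 m^2 = 309.4 g/m^2

309.4 g/m^2


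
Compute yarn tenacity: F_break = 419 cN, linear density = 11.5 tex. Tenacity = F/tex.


Formula: Tenacity = Breaking force / Linear density
Tenacity = 419 cN / 11.5 tex
Tenacity = 36.43 cN/tex

36.43 cN/tex


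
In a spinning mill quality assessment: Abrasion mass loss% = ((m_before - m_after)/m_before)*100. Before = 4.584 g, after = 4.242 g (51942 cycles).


Formula: Mass loss% = ((m_before - m_after) / m_before) * 100
Step 1: Mass loss = 4.584 - 4.242 = 0.342 g
Step 2: Ratio = 0.342 / 4.584 = 0.0746073
Step 3: Mass loss% = 0.0746073 * 100 = 7.46073% ≈ 7.46%

7.46%


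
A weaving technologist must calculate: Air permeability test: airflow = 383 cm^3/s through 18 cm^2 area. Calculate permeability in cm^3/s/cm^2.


Formula: Air Permeability = Airflow / Test Area
AP = 383 cm^3/s / 18 cm^2
AP = 21.3 cm^3/s/cm^2

21.3 cm^3/s/cm^2


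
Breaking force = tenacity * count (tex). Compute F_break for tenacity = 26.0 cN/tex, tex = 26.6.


Formula: Breaking force = Tenacity * Linear density
F = 26.0 cN/tex * 26.6 tex
F = 691.60 cN

691.60 cN


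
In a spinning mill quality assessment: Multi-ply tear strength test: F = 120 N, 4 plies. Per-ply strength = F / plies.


Formula: Per-ply strength = Total force / Number of plies
Per-ply = 120 N / 4
Per-ply = 30 N

30 N


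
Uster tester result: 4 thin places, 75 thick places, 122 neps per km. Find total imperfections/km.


Formula: Total = thin places + thick places + neps
Total = 4 + 75 + 122
Total = 201 imperfections/km

201 imperfections/km


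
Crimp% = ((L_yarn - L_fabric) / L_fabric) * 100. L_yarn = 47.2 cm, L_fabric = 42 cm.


Formula: Crimp% = ((L_yarn - L_fabric) / L_fabric) * 100
Step 1: Extension = 47.2 - 42 = 5.2 cm
Step 2: Crimp% = (5.2 / 42) * 100
Step 3: Crimp% = 0.12381 * 100 = 12.381% ≈ 12.4%

12.4%


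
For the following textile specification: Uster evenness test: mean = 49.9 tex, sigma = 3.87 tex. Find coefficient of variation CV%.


Formula: CV% = (standard deviation / mean) * 100
Step 1: Ratio = 3.87 / 49.9 = 0.077555
Step 2: CV% = 0.077555 * 100 = 7.7555% ≈ 7.8%

7.8%


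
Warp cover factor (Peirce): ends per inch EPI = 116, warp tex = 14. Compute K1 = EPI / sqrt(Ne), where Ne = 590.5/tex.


Formula: K1 = EPI / sqrt(Ne), with Ne = 590.5 / tex_warp
Step 1: Ne = 590.5 / 14 = 42.179
Step 2: sqrt(Ne) = sqrt(42.179) = 6.4945
Step 3: K1 = 116 / 6.4945 = 17.9

17.9


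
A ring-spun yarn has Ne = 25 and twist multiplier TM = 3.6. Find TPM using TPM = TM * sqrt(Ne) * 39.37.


Formula: TPM = TM * sqrt(Ne) * 39.37
Step 1: sqrt(Ne) = sqrt(25) = 5
Step 2: TM * sqrt(Ne) = 3.6 * 5 = 18
Step 3: TPM = 18 * 39.37 = 709 twists/m

709 twists/m


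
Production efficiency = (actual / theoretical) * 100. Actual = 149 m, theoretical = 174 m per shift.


Formula: Efficiency% = (Actual output / Theoretical output) * 100
Efficiency% = (149 / 174) * 100
Efficiency% = 0.856322 * 100 = 85.6322% ≈ 85.6%

85.6%


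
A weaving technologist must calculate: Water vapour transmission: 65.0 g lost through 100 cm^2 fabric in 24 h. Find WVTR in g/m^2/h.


Formula: WVTR = mass_loss / (area * time)
Step 1: Convert area: 100 cm^2 = 0.01 m^2
Step 2: WVTR = 65.0 g / (0.01 m^2 * 24 h)
Step 3: WVTR = 65.0 / 0.24 = 270.8 g/m^2/h

270.8 g/m^2/h


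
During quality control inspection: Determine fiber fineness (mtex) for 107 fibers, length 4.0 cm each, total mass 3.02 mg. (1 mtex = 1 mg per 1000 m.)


Formula: fineness (mtex) = mass (mg) / total length (km) = (mass_mg / total_length_m) * 1000
Step 1: Convert fiber length: 4.0 cm = 0.04 m
Step 2: Total fiber length = 107 * 0.04 = 4.28 m
Step 3: Linear density = 3.02 mg / 4.28 m = 0.7056 mg/m
Step 4: fineness = 0.7056 * 1000 = 705.6 mtex

705.6 mtex


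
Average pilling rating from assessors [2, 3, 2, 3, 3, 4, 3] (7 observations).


Formula: Mean = sum / count
Sum = 2 + 3 + 2 + 3 + 3 + 4 + 3 = 20
Mean = 20 / 7 = 2.9

2.9


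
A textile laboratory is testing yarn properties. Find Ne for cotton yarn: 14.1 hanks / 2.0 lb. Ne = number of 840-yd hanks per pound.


Formula: Ne = hanks / mass_lb
Substituting: Ne = 14.1 / 2.0
Ne = 7.1

7.1 Ne


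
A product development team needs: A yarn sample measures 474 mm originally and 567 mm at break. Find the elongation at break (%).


Formula: Elongation (%) = ((L_break - L0) / L0) * 100
Step 1: Extension = 567 - 474 = 93 mm
Step 2: Elongation = (93 / 474) * 100
Step 3: Elongation = 0.196203 * 100 = 19.6203% ≈ 19.6%

19.6%


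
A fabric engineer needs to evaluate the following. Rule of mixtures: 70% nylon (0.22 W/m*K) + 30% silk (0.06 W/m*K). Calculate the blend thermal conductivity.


Formula: Blend property = (fraction_A * property_A) + (fraction_B * property_B)
Step 1: Contribution A = 70/100 * 0.22 W/m*K = 0.154 W/m*K
Step 2: Contribution B = 30/100 * 0.06 W/m*K = 0.018 W/m*K
Step 3: Blend thermal conductivity = 0.154 + 0.018 = 0.172 W/m*K

0.172 W/m*K


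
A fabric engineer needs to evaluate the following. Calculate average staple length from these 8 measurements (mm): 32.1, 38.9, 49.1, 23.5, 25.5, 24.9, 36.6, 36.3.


Formula: Mean = sum of lengths / count
Sum = 32.1 + 38.9 + 49.1 + 23.5 + 25.5 + 24.9 + 36.6 + 36.3
Sum = 266.9 mm
Mean = 266.9 / 8 = 33.36 mm

33.36 mm


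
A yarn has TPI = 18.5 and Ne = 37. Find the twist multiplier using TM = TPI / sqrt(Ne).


Formula: TM = TPI / sqrt(Ne)
Step 1: sqrt(Ne) = sqrt(37) = 6.0828
Step 2: TM = 18.5 / 6.0828 = 3.04

3.04 TM


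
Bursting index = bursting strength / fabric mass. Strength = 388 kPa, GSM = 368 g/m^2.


Formula: Bursting Index = Bursting Strength / Fabric GSM
BI = 388 kPa / 368 g/m^2
BI = 1.054 kPa/(g/m^2)

1.054 kPa/(g/m^2)


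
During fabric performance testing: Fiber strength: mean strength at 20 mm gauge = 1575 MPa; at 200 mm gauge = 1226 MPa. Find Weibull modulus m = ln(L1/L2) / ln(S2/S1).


Formula: m = ln(L1/L2) / ln(S2/S1)
Step 1: ln(L1/L2) = ln(20/200) = -2.30259
Step 2: S2/S1 = 1226/1575 = 0.77841
Step 3: ln(S2/S1) = ln(0.77841) = -0.25050
Step 4: m = -2.30259 / -0.25050 = 9.19

9.19 (Weibull m)


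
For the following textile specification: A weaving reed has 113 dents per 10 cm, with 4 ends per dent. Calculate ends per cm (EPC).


Formula: EPC = (dents per 10 cm * ends per dent) / 10
Step 1: Total ends per 10 cm = 113 * 4 = 452
Step 2: EPC = 452 / 10 = 45.2 ends/cm

45.2 ends/cm


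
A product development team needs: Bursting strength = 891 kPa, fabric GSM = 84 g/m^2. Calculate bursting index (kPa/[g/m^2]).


Formula: Bursting Index = Bursting Strength / Fabric GSM
BI = 891 kPa / 84 g/m^2
BI = 10.607 kPa/(g/m^2)

10.607 kPa/(g/m^2)


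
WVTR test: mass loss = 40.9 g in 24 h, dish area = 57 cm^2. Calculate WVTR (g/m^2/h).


Formula: WVTR = mass_loss / (area * time)
Step 1: Convert area: 57 cm^2 = 0.0057 m^2
Step 2: WVTR = 40.9 g / (0.0057 m^2 * 24 h)
Step 3: WVTR = 40.9 / 0.1368 = 299.0 g/m^2/h

299.0 g/m^2/h


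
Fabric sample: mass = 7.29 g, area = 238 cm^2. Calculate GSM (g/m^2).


Formula: GSM = mass_g / area_m2
Step 1: Convert area: 238 cm^2 = 238 / 10000 = 0.0238 m^2
Step 2: GSM = 7.29 g / 0.0238 m^2 = 306.3 g/m^2

306.3 g/m^2


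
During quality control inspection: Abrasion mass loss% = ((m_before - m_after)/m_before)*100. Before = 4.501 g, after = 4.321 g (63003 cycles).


Formula: Mass loss% = ((m_before - m_after) / m_before) * 100
Step 1: Mass loss = 4.501 - 4.321 = 0.18 g
Step 2: Ratio = 0.18 / 4.501 = 0.0399911
Step 3: Mass loss% = 0.0399911 * 100 = 3.99911% ≈ 4.00%

4.00%


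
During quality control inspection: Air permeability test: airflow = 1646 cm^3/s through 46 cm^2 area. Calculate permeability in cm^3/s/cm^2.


Formula: Air Permeability = Airflow / Test Area
AP = 1646 cm^3/s / 46 cm^2
AP = 35.8 cm^3/s/cm^2

35.8 cm^3/s/cm^2


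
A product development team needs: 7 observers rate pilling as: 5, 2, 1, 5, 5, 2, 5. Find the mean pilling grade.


Formula: Mean = sum / count
Sum = 5 + 2 + 1 + 5 + 5 + 2 + 5 = 25
Mean = 25 / 7 = 3.6

3.6


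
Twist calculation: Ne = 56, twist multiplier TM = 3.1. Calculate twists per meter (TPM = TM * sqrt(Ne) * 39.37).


Formula: TPM = TM * sqrt(Ne) * 39.37
Step 1: sqrt(Ne) = sqrt(56) = 7.4833
Step 2: TM * sqrt(Ne) = 3.1 * 7.4833 = 23.1982
Step 3: TPM = 23.1982 * 39.37 = 913 twists/m

913 twists/m


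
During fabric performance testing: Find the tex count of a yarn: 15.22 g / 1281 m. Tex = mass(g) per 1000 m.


Formula: Tex = (mass_g / length_m) * 1000
Substituting: Tex = (15.22 / 1281) * 1000
Intermediate: 15.22 / 1281 = 0.01188134 g/m
Tex = 0.01188134 * 1000 = 11.88 tex

11.88 tex


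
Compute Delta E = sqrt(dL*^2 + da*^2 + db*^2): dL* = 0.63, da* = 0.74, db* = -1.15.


Formula: Delta E = sqrt(dL*^2 + da*^2 + db*^2)
Step 1: dL*^2 = 0.63^2 = 0.3969
Step 2: da*^2 = 0.74^2 = 0.5476
Step 3: db*^2 = (-1.15)^2 = 1.3225
Step 4: Sum = 0.3969 + 0.5476 + 1.3225 = 2.267
Step 5: Delta E = sqrt(2.267) = 1.51

1.51 Delta E


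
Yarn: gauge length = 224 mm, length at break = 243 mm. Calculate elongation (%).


Formula: Elongation (%) = ((L_break - L0) / L0) * 100
Step 1: Extension = 243 - 224 = 19 mm
Step 2: Elongation = (19 / 224) * 100
Step 3: Elongation = 0.084821 * 100 = 8.4821% ≈ 8.5%

8.5%


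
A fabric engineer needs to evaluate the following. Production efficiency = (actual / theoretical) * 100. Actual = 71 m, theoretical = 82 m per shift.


Formula: Efficiency% = (Actual output / Theoretical output) * 100
Efficiency% = (71 / 82) * 100
Efficiency% = 0.865854 * 100 = 86.5854% ≈ 86.6%

86.6%


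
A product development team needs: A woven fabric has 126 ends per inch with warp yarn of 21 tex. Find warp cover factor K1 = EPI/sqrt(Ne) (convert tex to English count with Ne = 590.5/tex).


Formula: K1 = EPI / sqrt(Ne), with Ne = 590.5 / tex_warp
Step 1: Ne = 590.5 / 21 = 28.119
Step 2: sqrt(Ne) = sqrt(28.119) = 5.3027
Step 3: K1 = 126 / 5.3027 = 23.8

23.8


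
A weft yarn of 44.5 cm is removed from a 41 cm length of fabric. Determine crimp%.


Formula: Crimp% = ((L_yarn - L_fabric) / L_fabric) * 100
Step 1: Extension = 44.5 - 41 = 3.5 cm
Step 2: Crimp% = (3.5 / 41) * 100
Step 3: Crimp% = 0.085366 * 100 = 8.5366% ≈ 8.5%

8.5%


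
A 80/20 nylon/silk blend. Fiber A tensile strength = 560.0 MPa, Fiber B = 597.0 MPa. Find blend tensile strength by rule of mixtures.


Formula: Blend property = (fraction_A * property_A) + (fraction_B * property_B)
Step 1: Contribution A = 80/100 * 560.0 MPa = 448.0 MPa
Step 2: Contribution B = 20/100 * 597.0 MPa = 119.4 MPa
Step 3: Blend tensile strength = 448.0 + 119.4 = 567.4 MPa

567.4 MPa


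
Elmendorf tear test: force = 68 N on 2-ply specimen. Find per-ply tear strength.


Formula: Per-ply strength = Total force / Number of plies
Per-ply = 68 N / 2
Per-ply = 34 N

34 N


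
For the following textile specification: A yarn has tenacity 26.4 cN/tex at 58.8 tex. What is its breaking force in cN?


Formula: Breaking force = Tenacity * Linear density
F = 26.4 cN/tex * 58.8 tex
F = 1552.32 cN

1552.32 cN


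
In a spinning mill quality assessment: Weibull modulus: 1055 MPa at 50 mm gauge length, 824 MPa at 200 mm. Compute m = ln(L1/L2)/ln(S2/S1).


Formula: m = ln(L1/L2) / ln(S2/S1)
Step 1: ln(L1/L2) = ln(50/200) = -1.38629
Step 2: S2/S1 = 824/1055 = 0.78104
Step 3: ln(S2/S1) = ln(0.78104) = -0.24713
Step 4: m = -1.38629 / -0.24713 = 5.61

5.61 (Weibull m)


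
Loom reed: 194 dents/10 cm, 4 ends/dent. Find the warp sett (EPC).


Formula: EPC = (dents per 10 cm * ends per dent) / 10
Step 1: Total ends per 10 cm = 194 * 4 = 776
Step 2: EPC = 776 / 10 = 77.6 ends/cm

77.6 ends/cm


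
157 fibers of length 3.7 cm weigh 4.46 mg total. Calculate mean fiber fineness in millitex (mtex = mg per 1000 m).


Formula: fineness (mtex) = mass (mg) / total length (km) = (mass_mg / total_length_m) * 1000
Step 1: Convert fiber length: 3.7 cm = 0.037 m
Step 2: Total fiber length = 157 * 0.037 = 5.809 m
Step 3: Linear density = 4.46 mg / 5.809 m = 0.7678 mg/m
Step 4: fineness = 0.7678 * 1000 = 767.8 mtex

767.8 mtex


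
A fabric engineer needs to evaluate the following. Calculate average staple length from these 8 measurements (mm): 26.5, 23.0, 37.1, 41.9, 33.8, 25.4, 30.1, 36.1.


Formula: Mean = sum of lengths / count
Sum = 26.5 + 23.0 + 37.1 + 41.9 + 33.8 + 25.4 + 30.1 + 36.1
Sum = 253.9 mm
Mean = 253.9 / 8 = 31.74 mm

31.74 mm


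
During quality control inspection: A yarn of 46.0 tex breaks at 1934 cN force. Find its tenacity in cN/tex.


Formula: Tenacity = Breaking force / Linear density
Tenacity = 1934 cN / 46.0 tex
Tenacity = 42.04 cN/tex

42.04 cN/tex


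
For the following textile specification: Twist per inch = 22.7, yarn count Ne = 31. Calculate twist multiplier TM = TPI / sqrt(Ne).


Formula: TM = TPI / sqrt(Ne)
Step 1: sqrt(Ne) = sqrt(31) = 5.5678
Step 2: TM = 22.7 / 5.5678 = 4.08

4.08 TM


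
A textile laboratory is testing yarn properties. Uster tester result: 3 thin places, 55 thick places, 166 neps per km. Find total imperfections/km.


Formula: Total = thin places + thick places + neps
Total = 3 + 55 + 166
Total = 224 imperfections/km

224 imperfections/km


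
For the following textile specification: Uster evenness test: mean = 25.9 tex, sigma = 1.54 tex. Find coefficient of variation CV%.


Formula: CV% = (standard deviation / mean) * 100
Step 1: Ratio = 1.54 / 25.9 = 0.059459
Step 2: CV% = 0.059459 * 100 = 5.9459% ≈ 5.9%

5.9%


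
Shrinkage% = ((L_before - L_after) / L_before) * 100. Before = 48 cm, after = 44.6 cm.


Formula: Shrinkage% = ((L_before - L_after) / L_before) * 100
Step 1: Shrinkage = 48 - 44.6 = 3.4 cm
Step 2: Shrinkage% = (3.4 / 48) * 100
Step 3: Shrinkage% = 0.070833 * 100 = 7.0833% ≈ 7.1%

7.1%


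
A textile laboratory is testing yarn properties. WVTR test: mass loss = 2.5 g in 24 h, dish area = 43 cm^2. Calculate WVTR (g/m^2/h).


Formula: WVTR = mass_loss / (area * time)
Step 1: Convert area: 43 cm^2 = 0.0043 m^2
Step 2: WVTR = 2.5 g / (0.0043 m^2 * 24 h)
Step 3: WVTR = 2.5 / 0.1032 = 24.2 g/m^2/h

24.2 g/m^2/h


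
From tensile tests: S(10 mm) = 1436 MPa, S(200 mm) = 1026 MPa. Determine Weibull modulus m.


Formula: m = ln(L1/L2) / ln(S2/S1)
Step 1: ln(L1/L2) = ln(10/200) = -2.99573
Step 2: S2/S1 = 1026/1436 = 0.71448
Step 3: ln(S2/S1) = ln(0.71448) = -0.33620
Step 4: m = -2.99573 / -0.33620 = 8.91

8.91 (Weibull m)


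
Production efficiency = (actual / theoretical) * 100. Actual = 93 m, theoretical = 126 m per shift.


Formula: Efficiency% = (Actual output / Theoretical output) * 100
Efficiency% = (93 / 126) * 100
Efficiency% = 0.738095 * 100 = 73.8095% ≈ 73.8%

73.8%


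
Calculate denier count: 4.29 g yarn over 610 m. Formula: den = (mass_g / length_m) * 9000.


Formula: den = (mass_g / length_m) * 9000
Substituting: den = (4.29 / 610) * 9000
Intermediate: 4.29 / 610 = 0.00703279 g/m
den = 0.00703279 * 9000 = 63.3 denier

63.3 denier


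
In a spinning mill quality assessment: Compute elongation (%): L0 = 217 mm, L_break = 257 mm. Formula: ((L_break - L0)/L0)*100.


Formula: Elongation (%) = ((L_break - L0) / L0) * 100
Step 1: Extension = 257 - 217 = 40 mm
Step 2: Elongation = (40 / 217) * 100
Step 3: Elongation = 0.184332 * 100 = 18.4332% ≈ 18.4%

18.4%


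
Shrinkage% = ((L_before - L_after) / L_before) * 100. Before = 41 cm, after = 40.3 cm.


Formula: Shrinkage% = ((L_before - L_after) / L_before) * 100
Step 1: Shrinkage = 41 - 40.3 = 0.7 cm
Step 2: Shrinkage% = (0.7 / 41) * 100
Step 3: Shrinkage% = 0.017073 * 100 = 1.7073% ≈ 1.7%

1.7%


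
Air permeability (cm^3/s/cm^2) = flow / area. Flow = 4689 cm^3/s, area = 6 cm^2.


Formula: Air Permeability = Airflow / Test Area
AP = 4689 cm^3/s / 6 cm^2
AP = 781.5 cm^3/s/cm^2

781.5 cm^3/s/cm^2


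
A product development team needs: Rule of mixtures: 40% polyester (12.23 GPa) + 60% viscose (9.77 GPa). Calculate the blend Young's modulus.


Formula: Blend property = (fraction_A * property_A) + (fraction_B * property_B)
Step 1: Contribution A = 40/100 * 12.23 GPa = 4.892 GPa
Step 2: Contribution B = 60/100 * 9.77 GPa = 5.862 GPa
Step 3: Blend Young's modulus = 4.892 + 5.862 = 10.754 GPa

10.754 GPa


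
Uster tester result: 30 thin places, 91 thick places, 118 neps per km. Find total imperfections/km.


Formula: Total = thin places + thick places + neps
Total = 30 + 91 + 118
Total = 239 imperfections/km

239 imperfections/km


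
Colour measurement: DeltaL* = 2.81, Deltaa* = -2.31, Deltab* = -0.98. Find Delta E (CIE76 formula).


Formula: Delta E = sqrt(dL*^2 + da*^2 + db*^2)
Step 1: dL*^2 = 2.81^2 = 7.8961
Step 2: da*^2 = (-2.31)^2 = 5.3361
Step 3: db*^2 = (-0.98)^2 = 0.9604
Step 4: Sum = 7.8961 + 5.3361 + 0.9604 = 14.1926
Step 5: Delta E = sqrt(14.1926) = 3.77

3.77 Delta E


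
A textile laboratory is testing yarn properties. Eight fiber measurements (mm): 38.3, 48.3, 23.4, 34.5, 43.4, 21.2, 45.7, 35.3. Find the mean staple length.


Formula: Mean = sum of lengths / count
Sum = 38.3 + 48.3 + 23.4 + 34.5 + 43.4 + 21.2 + 45.7 + 35.3
Sum = 290.1 mm
Mean = 290.1 / 8 = 36.26 mm

36.26 mm


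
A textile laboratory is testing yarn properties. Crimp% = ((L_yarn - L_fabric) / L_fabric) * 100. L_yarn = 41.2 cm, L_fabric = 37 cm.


Formula: Crimp% = ((L_yarn - L_fabric) / L_fabric) * 100
Step 1: Extension = 41.2 - 37 = 4.2 cm
Step 2: Crimp% = (4.2 / 37) * 100
Step 3: Crimp% = 0.113514 * 100 = 11.3514% ≈ 11.4%

11.4%


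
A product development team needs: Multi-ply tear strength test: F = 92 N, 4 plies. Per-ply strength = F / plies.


Formula: Per-ply strength = Total force / Number of plies
Per-ply = 92 N / 4
Per-ply = 23 N

23 N


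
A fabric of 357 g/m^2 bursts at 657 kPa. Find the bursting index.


Formula: Bursting Index = Bursting Strength / Fabric GSM
BI = 657 kPa / 357 g/m^2
BI = 1.840 kPa/(g/m^2)

1.840 kPa/(g/m^2)


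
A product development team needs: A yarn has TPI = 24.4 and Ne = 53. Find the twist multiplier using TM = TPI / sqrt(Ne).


Formula: TM = TPI / sqrt(Ne)
Step 1: sqrt(Ne) = sqrt(53) = 7.2801
Step 2: TM = 24.4 / 7.2801 = 3.35

3.35 TM


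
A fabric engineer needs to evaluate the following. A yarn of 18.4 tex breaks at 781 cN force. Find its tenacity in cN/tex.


Formula: Tenacity = Breaking force / Linear density
Tenacity = 781 cN / 18.4 tex
Tenacity = 42.45 cN/tex

42.45 cN/tex


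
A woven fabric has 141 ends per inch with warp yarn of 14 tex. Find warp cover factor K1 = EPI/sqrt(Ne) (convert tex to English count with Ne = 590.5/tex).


Formula: K1 = EPI / sqrt(Ne), with Ne = 590.5 / tex_warp
Step 1: Ne = 590.5 / 14 = 42.179
Step 2: sqrt(Ne) = sqrt(42.179) = 6.4945
Step 3: K1 = 141 / 6.4945 = 21.7

21.7


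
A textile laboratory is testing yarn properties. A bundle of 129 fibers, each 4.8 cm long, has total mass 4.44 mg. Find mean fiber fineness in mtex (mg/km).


Formula: fineness (mtex) = mass (mg) / total length (km) = (mass_mg / total_length_m) * 1000
Step 1: Convert fiber length: 4.8 cm = 0.048 m
Step 2: Total fiber length = 129 * 0.048 = 6.192 m
Step 3: Linear density = 4.44 mg / 6.192 m = 0.7171 mg/m
Step 4: fineness = 0.7171 * 1000 = 717.1 mtex

717.1 mtex


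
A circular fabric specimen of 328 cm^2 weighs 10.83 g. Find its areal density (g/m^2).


Formula: GSM = mass_g / area_m2
Step 1: Convert area: 328 cm^2 = 328 / 10000 = 0.0328 m^2
Step 2: GSM = 10.83 g / 0.0328 m^2 = 330.2 g/m^2

330.2 g/m^2


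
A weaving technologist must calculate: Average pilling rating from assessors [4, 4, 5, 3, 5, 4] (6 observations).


Formula: Mean = sum / count
Sum = 4 + 4 + 5 + 3 + 5 + 4 = 25
Mean = 25 / 6 = 4.2

4.2


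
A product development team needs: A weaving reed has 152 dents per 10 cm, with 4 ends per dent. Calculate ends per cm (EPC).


Formula: EPC = (dents per 10 cm * ends per dent) / 10
Step 1: Total ends per 10 cm = 152 * 4 = 608
Step 2: EPC = 608 / 10 = 60.8 ends/cm

60.8 ends/cm


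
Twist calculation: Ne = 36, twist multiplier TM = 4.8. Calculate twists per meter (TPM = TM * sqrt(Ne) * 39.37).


Formula: TPM = TM * sqrt(Ne) * 39.37
Step 1: sqrt(Ne) = sqrt(36) = 6
Step 2: TM * sqrt(Ne) = 4.8 * 6 = 28.8
Step 3: TPM = 28.8 * 39.37 = 1134 twists/m

1134 twists/m


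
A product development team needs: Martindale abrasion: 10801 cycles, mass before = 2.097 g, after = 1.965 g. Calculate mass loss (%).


Formula: Mass loss% = ((m_before - m_after) / m_before) * 100
Step 1: Mass loss = 2.097 - 1.965 = 0.132 g
Step 2: Ratio = 0.132 / 2.097 = 0.0629471
Step 3: Mass loss% = 0.0629471 * 100 = 6.29471% ≈ 6.29%

6.29%


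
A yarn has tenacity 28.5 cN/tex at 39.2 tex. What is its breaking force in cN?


Formula: Breaking force = Tenacity * Linear density
F = 28.5 cN/tex * 39.2 tex
F = 1117.20 cN

1117.20 cN


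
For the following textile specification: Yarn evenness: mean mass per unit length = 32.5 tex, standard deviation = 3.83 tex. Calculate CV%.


Formula: CV% = (standard deviation / mean) * 100
Step 1: Ratio = 3.83 / 32.5 = 0.117846
Step 2: CV% = 0.117846 * 100 = 11.7846% ≈ 11.8%

11.8%


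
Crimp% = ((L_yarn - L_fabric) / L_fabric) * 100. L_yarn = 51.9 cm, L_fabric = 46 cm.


Formula: Crimp% = ((L_yarn - L_fabric) / L_fabric) * 100
Step 1: Extension = 51.9 - 46 = 5.9 cm
Step 2: Crimp% = (5.9 / 46) * 100
Step 3: Crimp% = 0.128261 * 100 = 12.8261% ≈ 12.8%

12.8%


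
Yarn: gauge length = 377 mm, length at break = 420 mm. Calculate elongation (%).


Formula: Elongation (%) = ((L_break - L0) / L0) * 100
Step 1: Extension = 420 - 377 = 43 mm
Step 2: Elongation = (43 / 377) * 100
Step 3: Elongation = 0.114058 * 100 = 11.4058% ≈ 11.4%

11.4%


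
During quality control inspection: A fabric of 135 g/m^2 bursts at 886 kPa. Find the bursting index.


Formula: Bursting Index = Bursting Strength / Fabric GSM
BI = 886 kPa / 135 g/m^2
BI = 6.563 kPa/(g/m^2)

6.563 kPa/(g/m^2)


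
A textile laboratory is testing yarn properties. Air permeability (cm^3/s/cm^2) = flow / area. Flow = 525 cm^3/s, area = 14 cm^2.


Formula: Air Permeability = Airflow / Test Area
AP = 525 cm^3/s / 14 cm^2
AP = 37.5 cm^3/s/cm^2

37.5 cm^3/s/cm^2


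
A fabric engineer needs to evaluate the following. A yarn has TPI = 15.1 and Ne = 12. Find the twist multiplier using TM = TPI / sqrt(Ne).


Formula: TM = TPI / sqrt(Ne)
Step 1: sqrt(Ne) = sqrt(12) = 3.4641
Step 2: TM = 15.1 / 3.4641 = 4.36

4.36 TM


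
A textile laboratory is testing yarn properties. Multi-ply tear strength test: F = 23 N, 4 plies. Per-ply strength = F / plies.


Formula: Per-ply strength = Total force / Number of plies
Per-ply = 23 N / 4
Per-ply = 5.75 N

5.75 N


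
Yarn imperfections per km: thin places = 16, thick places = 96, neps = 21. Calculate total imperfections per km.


Formula: Total = thin places + thick places + neps
Total = 16 + 96 + 21
Total = 133 imperfections/km

133 imperfections/km


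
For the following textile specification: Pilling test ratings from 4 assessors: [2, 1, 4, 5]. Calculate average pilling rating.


Formula: Mean = sum / count
Sum = 2 + 1 + 4 + 5 = 12
Mean = 12 / 4 = 3.0

3.0


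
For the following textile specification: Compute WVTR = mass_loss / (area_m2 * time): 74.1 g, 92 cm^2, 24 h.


Formula: WVTR = mass_loss / (area * time)
Step 1: Convert area: 92 cm^2 = 0.0092 m^2
Step 2: WVTR = 74.1 g / (0.0092 m^2 * 24 h)
Step 3: WVTR = 74.1 / 0.2208 = 335.6 g/m^2/h

335.6 g/m^2/h


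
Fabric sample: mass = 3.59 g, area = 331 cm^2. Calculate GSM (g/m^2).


Formula: GSM = mass_g / area_m2
Step 1: Convert area: 331 cm^2 = 331 / 10000 = 0.0331 m^2
Step 2: GSM = 3.59 g / 0.0331 m^2 = 108.5 g/m^2

108.5 g/m^2


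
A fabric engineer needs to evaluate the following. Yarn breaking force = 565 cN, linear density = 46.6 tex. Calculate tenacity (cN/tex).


Formula: Tenacity = Breaking force / Linear density
Tenacity = 565 cN / 46.6 tex
Tenacity = 12.12 cN/tex

12.12 cN/tex


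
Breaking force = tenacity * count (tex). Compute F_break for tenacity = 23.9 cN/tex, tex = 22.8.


Formula: Breaking force = Tenacity * Linear density
F = 23.9 cN/tex * 22.8 tex
F = 544.92 cN

544.92 cN


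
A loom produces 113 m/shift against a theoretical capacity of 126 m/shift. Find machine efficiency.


Formula: Efficiency% = (Actual output / Theoretical output) * 100
Efficiency% = (113 / 126) * 100
Efficiency% = 0.896825 * 100 = 89.6825% ≈ 89.7%

89.7%


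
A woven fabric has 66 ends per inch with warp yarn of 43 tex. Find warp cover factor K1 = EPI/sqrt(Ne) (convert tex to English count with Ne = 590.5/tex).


Formula: K1 = EPI / sqrt(Ne), with Ne = 590.5 / tex_warp
Step 1: Ne = 590.5 / 43 = 13.733
Step 2: sqrt(Ne) = sqrt(13.733) = 3.7058
Step 3: K1 = 66 / 3.7058 = 17.8

17.8


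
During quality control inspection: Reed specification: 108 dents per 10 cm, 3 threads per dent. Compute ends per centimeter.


Formula: EPC = (dents per 10 cm * ends per dent) / 10
Step 1: Total ends per 10 cm = 108 * 3 = 324
Step 2: EPC = 324 / 10 = 32.4 ends/cm

32.4 ends/cm


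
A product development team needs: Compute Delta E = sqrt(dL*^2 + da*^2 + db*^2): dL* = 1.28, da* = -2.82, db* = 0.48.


Formula: Delta E = sqrt(dL*^2 + da*^2 + db*^2)
Step 1: dL*^2 = 1.28^2 = 1.6384
Step 2: da*^2 = (-2.82)^2 = 7.9524
Step 3: db*^2 = 0.48^2 = 0.2304
Step 4: Sum = 1.6384 + 7.9524 + 0.2304 = 9.8212
Step 5: Delta E = sqrt(9.8212) = 3.13

3.13 Delta E


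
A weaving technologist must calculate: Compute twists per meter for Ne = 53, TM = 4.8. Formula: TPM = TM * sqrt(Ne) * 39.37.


Formula: TPM = TM * sqrt(Ne) * 39.37
Step 1: sqrt(Ne) = sqrt(53) = 7.2801
Step 2: TM * sqrt(Ne) = 4.8 * 7.2801 = 34.9445
Step 3: TPM = 34.9445 * 39.37 = 1376 twists/m

1376 twists/m


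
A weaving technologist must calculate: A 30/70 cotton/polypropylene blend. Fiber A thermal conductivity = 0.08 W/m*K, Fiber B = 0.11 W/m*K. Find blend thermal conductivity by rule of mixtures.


Formula: Blend property = (fraction_A * property_A) + (fraction_B * property_B)
Step 1: Contribution A = 30/100 * 0.08 W/m*K = 0.024 W/m*K
Step 2: Contribution B = 70/100 * 0.11 W/m*K = 0.077 W/m*K
Step 3: Blend thermal conductivity = 0.024 + 0.077 = 0.101 W/m*K

0.101 W/m*K


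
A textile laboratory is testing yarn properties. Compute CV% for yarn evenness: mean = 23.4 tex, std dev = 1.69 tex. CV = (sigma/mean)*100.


Formula: CV% = (standard deviation / mean) * 100
Step 1: Ratio = 1.69 / 23.4 = 0.072222
Step 2: CV% = 0.072222 * 100 = 7.2222% ≈ 7.2%

7.2%


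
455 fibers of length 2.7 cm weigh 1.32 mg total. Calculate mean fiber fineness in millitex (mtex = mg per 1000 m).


Formula: fineness (mtex) = mass (mg) / total length (km) = (mass_mg / total_length_m) * 1000
Step 1: Convert fiber length: 2.7 cm = 0.027 m
Step 2: Total fiber length = 455 * 0.027 = 12.285 m
Step 3: Linear density = 1.32 mg / 12.285 m = 0.1074 mg/m
Step 4: fineness = 0.1074 * 1000 = 107.4 mtex

107.4 mtex


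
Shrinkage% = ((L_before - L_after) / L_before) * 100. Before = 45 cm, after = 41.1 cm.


Formula: Shrinkage% = ((L_before - L_after) / L_before) * 100
Step 1: Shrinkage = 45 - 41.1 = 3.9 cm
Step 2: Shrinkage% = (3.9 / 45) * 100
Step 3: Shrinkage% = 0.086667 * 100 = 8.6667% ≈ 8.7%

8.7%


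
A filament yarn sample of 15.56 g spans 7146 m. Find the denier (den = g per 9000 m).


Formula: den = (mass_g / length_m) * 9000
Substituting: den = (15.56 / 7146) * 9000
Intermediate: 15.56 / 7146 = 0.00217744 g/m
den = 0.00217744 * 9000 = 19.6 denier

19.6 denier


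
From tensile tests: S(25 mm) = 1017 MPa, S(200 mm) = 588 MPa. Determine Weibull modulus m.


Formula: m = ln(L1/L2) / ln(S2/S1)
Step 1: ln(L1/L2) = ln(25/200) = -2.07944
Step 2: S2/S1 = 588/1017 = 0.57817
Step 3: ln(S2/S1) = ln(0.57817) = -0.54789
Step 4: m = -2.07944 / -0.54789 = 3.80

3.80 (Weibull m)


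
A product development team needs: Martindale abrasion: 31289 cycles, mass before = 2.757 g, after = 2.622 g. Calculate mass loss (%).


Formula: Mass loss% = ((m_before - m_after) / m_before) * 100
Step 1: Mass loss = 2.757 - 2.622 = 0.135 g
Step 2: Ratio = 0.135 / 2.757 = 0.0489663
Step 3: Mass loss% = 0.0489663 * 100 = 4.89663% ≈ 4.90%

4.90%


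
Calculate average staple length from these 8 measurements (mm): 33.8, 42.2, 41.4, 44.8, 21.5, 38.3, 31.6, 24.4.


Formula: Mean = sum of lengths / count
Sum = 33.8 + 42.2 + 41.4 + 44.8 + 21.5 + 38.3 + 31.6 + 24.4
Sum = 278.0 mm
Mean = 278.0 / 8 = 34.75 mm

34.75 mm


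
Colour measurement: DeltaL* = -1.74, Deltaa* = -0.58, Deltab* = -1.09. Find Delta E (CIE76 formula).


Formula: Delta E = sqrt(dL*^2 + da*^2 + db*^2)
Step 1: dL*^2 = (-1.74)^2 = 3.0276
Step 2: da*^2 = (-0.58)^2 = 0.3364
Step 3: db*^2 = (-1.09)^2 = 1.1881
Step 4: Sum = 3.0276 + 0.3364 + 1.1881 = 4.5521
Step 5: Delta E = sqrt(4.5521) = 2.13

2.13 Delta E


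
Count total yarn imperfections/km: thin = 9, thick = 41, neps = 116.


Formula: Total = thin places + thick places + neps
Total = 9 + 41 + 116
Total = 166 imperfections/km

166 imperfections/km


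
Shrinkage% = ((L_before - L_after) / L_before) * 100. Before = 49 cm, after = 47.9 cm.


Formula: Shrinkage% = ((L_before - L_after) / L_before) * 100
Step 1: Shrinkage = 49 - 47.9 = 1.1 cm
Step 2: Shrinkage% = (1.1 / 49) * 100
Step 3: Shrinkage% = 0.022449 * 100 = 2.2449% ≈ 2.2%

2.2%


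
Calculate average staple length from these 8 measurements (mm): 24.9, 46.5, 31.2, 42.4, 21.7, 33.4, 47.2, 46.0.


Formula: Mean = sum of lengths / count
Sum = 24.9 + 46.5 + 31.2 + 42.4 + 21.7 + 33.4 + 47.2 + 46.0
Sum = 293.3 mm
Mean = 293.3 / 8 = 36.66 mm

36.66 mm


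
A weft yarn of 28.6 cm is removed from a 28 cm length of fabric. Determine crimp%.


Formula: Crimp% = ((L_yarn - L_fabric) / L_fabric) * 100
Step 1: Extension = 28.6 - 28 = 0.6 cm
Step 2: Crimp% = (0.6 / 28) * 100
Step 3: Crimp% = 0.021429 * 100 = 2.1429% ≈ 2.1%

2.1%


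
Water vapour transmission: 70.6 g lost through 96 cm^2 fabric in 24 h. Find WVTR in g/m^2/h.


Formula: WVTR = mass_loss / (area * time)
Step 1: Convert area: 96 cm^2 = 0.0096 m^2
Step 2: WVTR = 70.6 g / (0.0096 m^2 * 24 h)
Step 3: WVTR = 70.6 / 0.2304 = 306.4 g/m^2/h

306.4 g/m^2/h


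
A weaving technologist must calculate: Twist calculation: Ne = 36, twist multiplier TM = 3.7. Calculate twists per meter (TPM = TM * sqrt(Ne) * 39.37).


Formula: TPM = TM * sqrt(Ne) * 39.37
Step 1: sqrt(Ne) = sqrt(36) = 6
Step 2: TM * sqrt(Ne) = 3.7 * 6 = 22.2
Step 3: TPM = 22.2 * 39.37 = 874 twists/m

874 twists/m


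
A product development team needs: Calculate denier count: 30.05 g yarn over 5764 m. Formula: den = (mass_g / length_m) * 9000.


Formula: den = (mass_g / length_m) * 9000
Substituting: den = (30.05 / 5764) * 9000
Intermediate: 30.05 / 5764 = 0.00521339 g/m
den = 0.00521339 * 9000 = 46.9 denier

46.9 denier


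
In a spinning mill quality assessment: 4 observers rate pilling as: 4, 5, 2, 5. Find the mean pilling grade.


Formula: Mean = sum / count
Sum = 4 + 5 + 2 + 5 = 16
Mean = 16 / 4 = 4.0

4.0


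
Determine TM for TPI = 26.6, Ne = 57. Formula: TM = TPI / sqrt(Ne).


Formula: TM = TPI / sqrt(Ne)
Step 1: sqrt(Ne) = sqrt(57) = 7.5498
Step 2: TM = 26.6 / 7.5498 = 3.52

3.52 TM


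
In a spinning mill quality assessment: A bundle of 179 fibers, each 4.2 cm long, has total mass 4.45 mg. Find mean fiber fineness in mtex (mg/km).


Formula: fineness (mtex) = mass (mg) / total length (km) = (mass_mg / total_length_m) * 1000
Step 1: Convert fiber length: 4.2 cm = 0.042 m
Step 2: Total fiber length = 179 * 0.042 = 7.518 m
Step 3: Linear density = 4.45 mg / 7.518 m = 0.5919 mg/m
Step 4: fineness = 0.5919 * 1000 = 591.9 mtex

591.9 mtex


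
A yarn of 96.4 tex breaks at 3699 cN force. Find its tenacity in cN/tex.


Formula: Tenacity = Breaking force / Linear density
Tenacity = 3699 cN / 96.4 tex
Tenacity = 38.37 cN/tex

38.37 cN/tex


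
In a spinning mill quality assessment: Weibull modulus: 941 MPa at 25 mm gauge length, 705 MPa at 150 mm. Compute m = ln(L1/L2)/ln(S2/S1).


Formula: m = ln(L1/L2) / ln(S2/S1)
Step 1: ln(L1/L2) = ln(25/150) = -1.79176
Step 2: S2/S1 = 705/941 = 0.7492
Step 3: ln(S2/S1) = ln(0.7492) = -0.28875
Step 4: m = -1.79176 / -0.28875 = 6.21

6.21 (Weibull m)


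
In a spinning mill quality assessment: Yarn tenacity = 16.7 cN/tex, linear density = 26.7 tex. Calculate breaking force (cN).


Formula: Breaking force = Tenacity * Linear density
F = 16.7 cN/tex * 26.7 tex
F = 445.89 cN

445.89 cN


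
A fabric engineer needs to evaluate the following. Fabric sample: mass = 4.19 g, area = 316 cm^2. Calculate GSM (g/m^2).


Formula: GSM = mass_g / area_m2
Step 1: Convert area: 316 cm^2 = 316 / 10000 = 0.0316 m^2
Step 2: GSM = 4.19 g / 0.0316 m^2 = 132.6 g/m^2

132.6 g/m^2


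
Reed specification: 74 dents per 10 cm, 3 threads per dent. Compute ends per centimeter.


Formula: EPC = (dents per 10 cm * ends per dent) / 10
Step 1: Total ends per 10 cm = 74 * 3 = 222
Step 2: EPC = 222 / 10 = 22.2 ends/cm

22.2 ends/cm


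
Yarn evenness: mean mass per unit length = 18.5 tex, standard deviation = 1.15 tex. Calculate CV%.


Formula: CV% = (standard deviation / mean) * 100
Step 1: Ratio = 1.15 / 18.5 = 0.062162
Step 2: CV% = 0.062162 * 100 = 6.2162% ≈ 6.2%

6.2%


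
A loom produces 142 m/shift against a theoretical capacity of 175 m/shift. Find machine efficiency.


Formula: Efficiency% = (Actual output / Theoretical output) * 100
Efficiency% = (142 / 175) * 100
Efficiency% = 0.811429 * 100 = 81.1429% ≈ 81.1%

81.1%


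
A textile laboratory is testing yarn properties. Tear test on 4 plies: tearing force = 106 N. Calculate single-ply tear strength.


Formula: Per-ply strength = Total force / Number of plies
Per-ply = 106 N / 4
Per-ply = 26.5 N

26.5 N


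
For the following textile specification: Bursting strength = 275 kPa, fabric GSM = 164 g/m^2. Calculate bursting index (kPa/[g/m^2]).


Formula: Bursting Index = Bursting Strength / Fabric GSM
BI = 275 kPa / 164 g/m^2
BI = 1.677 kPa/(g/m^2)

1.677 kPa/(g/m^2)


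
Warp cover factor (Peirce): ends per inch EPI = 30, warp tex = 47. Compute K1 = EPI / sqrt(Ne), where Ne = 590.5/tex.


Formula: K1 = EPI / sqrt(Ne), with Ne = 590.5 / tex_warp
Step 1: Ne = 590.5 / 47 = 12.564
Step 2: sqrt(Ne) = sqrt(12.564) = 3.5446
Step 3: K1 = 30 / 3.5446 = 8.5

8.5


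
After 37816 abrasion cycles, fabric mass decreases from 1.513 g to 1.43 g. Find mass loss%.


Formula: Mass loss% = ((m_before - m_after) / m_before) * 100
Step 1: Mass loss = 1.513 - 1.43 = 0.083 g
Step 2: Ratio = 0.083 / 1.513 = 0.0548579
Step 3: Mass loss% = 0.0548579 * 100 = 5.48579% ≈ 5.49%

5.49%


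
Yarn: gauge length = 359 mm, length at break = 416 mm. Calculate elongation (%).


Formula: Elongation (%) = ((L_break - L0) / L0) * 100
Step 1: Extension = 416 - 359 = 57 mm
Step 2: Elongation = (57 / 359) * 100
Step 3: Elongation = 0.158774 * 100 = 15.8774% ≈ 15.9%

15.9%


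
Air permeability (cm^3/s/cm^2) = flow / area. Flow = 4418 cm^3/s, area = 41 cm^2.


Formula: Air Permeability = Airflow / Test Area
AP = 4418 cm^3/s / 41 cm^2
AP = 107.8 cm^3/s/cm^2

107.8 cm^3/s/cm^2


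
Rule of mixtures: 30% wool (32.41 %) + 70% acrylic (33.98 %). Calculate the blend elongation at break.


Formula: Blend property = (fraction_A * property_A) + (fraction_B * property_B)
Step 1: Contribution A = 30/100 * 32.41 % = 9.723 %
Step 2: Contribution B = 70/100 * 33.98 % = 23.786 %
Step 3: Blend elongation at break = 9.723 + 23.786 = 33.509 %

33.509 %


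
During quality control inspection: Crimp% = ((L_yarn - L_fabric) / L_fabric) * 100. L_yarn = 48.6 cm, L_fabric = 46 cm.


Formula: Crimp% = ((L_yarn - L_fabric) / L_fabric) * 100
Step 1: Extension = 48.6 - 46 = 2.6 cm
Step 2: Crimp% = (2.6 / 46) * 100
Step 3: Crimp% = 0.056522 * 100 = 5.6522% ≈ 5.7%

5.7%
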